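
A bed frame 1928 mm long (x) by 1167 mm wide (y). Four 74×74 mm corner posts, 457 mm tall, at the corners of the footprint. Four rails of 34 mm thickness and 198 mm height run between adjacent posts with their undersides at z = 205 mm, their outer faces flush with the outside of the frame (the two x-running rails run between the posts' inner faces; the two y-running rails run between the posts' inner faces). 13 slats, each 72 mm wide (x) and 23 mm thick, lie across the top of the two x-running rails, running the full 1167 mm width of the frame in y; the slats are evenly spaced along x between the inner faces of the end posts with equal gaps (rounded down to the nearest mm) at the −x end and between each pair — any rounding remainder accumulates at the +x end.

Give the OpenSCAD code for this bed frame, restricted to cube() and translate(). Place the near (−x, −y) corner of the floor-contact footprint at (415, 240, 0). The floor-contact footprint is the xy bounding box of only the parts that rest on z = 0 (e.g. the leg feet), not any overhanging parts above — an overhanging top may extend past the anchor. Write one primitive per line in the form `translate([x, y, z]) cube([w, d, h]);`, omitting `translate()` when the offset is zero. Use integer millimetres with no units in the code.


translate([415, 240, 0]) cube([74, 74, 457]);
translate([415, 1333, 0]) cube([74, 74, 457]);
translate([2269, 240, 0]) cube([74, 74, 457]);
translate([2269, 1333, 0]) cube([74, 74, 457]);
translate([489, 240, 205]) cube([1780, 34, 198]);
translate([489, 1373, 205]) cube([1780, 34, 198]);
translate([415, 314, 205]) cube([34, 1019, 198]);
translate([2309, 314, 205]) cube([34, 1019, 198]);
translate([549, 240, 403]) cube([72, 1167, 23]);
translate([681, 240, 403]) cube([72, 1167, 23]);
translate([813, 240, 403]) cube([72, 1167, 23]);
translate([945, 240, 403]) cube([72, 1167, 23]);
translate([1077, 240, 403]) cube([72, 1167, 23]);
translate([1209, 240, 403]) cube([72, 1167, 23]);
translate([1341, 240, 403]) cube([72, 1167, 23]);
translate([1473, 240, 403]) cube([72, 1167, 23]);
translate([1605, 240, 403]) cube([72, 1167, 23]);
translate([1737, 240, 403]) cube([72, 1167, 23]);
translate([1869, 240, 403]) cube([72, 1167, 23]);
translate([2001, 240, 403]) cube([72, 1167, 23]);
translate([2133, 240, 403]) cube([72, 1167, 23]);


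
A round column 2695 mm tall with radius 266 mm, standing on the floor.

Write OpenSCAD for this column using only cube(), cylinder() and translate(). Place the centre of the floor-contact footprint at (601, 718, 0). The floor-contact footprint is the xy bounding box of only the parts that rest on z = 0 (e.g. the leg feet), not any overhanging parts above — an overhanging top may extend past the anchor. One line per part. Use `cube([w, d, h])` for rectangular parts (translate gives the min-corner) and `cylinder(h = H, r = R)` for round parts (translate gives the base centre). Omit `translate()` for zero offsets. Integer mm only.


translate([601, 718, 0]) cylinder(h = 2695, r = 266);


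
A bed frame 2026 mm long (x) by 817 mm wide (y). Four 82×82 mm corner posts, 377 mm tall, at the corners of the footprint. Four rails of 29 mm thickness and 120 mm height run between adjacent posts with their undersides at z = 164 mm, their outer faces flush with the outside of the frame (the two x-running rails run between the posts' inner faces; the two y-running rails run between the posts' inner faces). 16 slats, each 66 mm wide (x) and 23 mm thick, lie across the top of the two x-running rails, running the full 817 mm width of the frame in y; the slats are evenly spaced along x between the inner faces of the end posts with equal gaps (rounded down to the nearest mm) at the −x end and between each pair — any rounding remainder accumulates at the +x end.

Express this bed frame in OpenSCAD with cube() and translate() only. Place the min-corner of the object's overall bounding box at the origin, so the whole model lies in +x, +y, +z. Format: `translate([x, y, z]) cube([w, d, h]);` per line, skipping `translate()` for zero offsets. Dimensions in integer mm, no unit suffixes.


// slat z = rail_z + rail_h = 164 + 120 = 284
// slat gap = ⌊(1862 − 16·66) / 17⌋ = 47
cube([82, 82, 377]);
translate([0, 735, 0]) cube([82, 82, 377]);
translate([1944, 0, 0]) cube([82, 82, 377]);
translate([1944, 735, 0]) cube([82, 82, 377]);
translate([82, 0, 164]) cube([1862, 29, 120]);
translate([82, 788, 164]) cube([1862, 29, 120]);
translate([0, 82, 164]) cube([29, 653, 120]);
translate([1997, 82, 164]) cube([29, 653, 120]);
translate([129, 0, 284]) cube([66, 817, 23]);
translate([242, 0, 284]) cube([66, 817, 23]);
translate([355, 0, 284]) cube([66, 817, 23]);
translate([468, 0, 284]) cube([66, 817, 23]);
translate([581, 0, 284]) cube([66, 817, 23]);
translate([694, 0, 284]) cube([66, 817, 23]);
translate([807, 0, 284]) cube([66, 817, 23]);
translate([920, 0, 284]) cube([66, 817, 23]);
translate([1033, 0, 284]) cube([66, 817, 23]);
translate([1146, 0, 284]) cube([66, 817, 23]);
translate([1259, 0, 284]) cube([66, 817, 23]);
translate([1372, 0, 284]) cube([66, 817, 23]);
translate([1485, 0, 284]) cube([66, 817, 23]);
translate([1598, 0, 284]) cube([66, 817, 23]);
translate([1711, 0, 284]) cube([66, 817, 23]);
translate([1824, 0, 284]) cube([66, 817, 23]);


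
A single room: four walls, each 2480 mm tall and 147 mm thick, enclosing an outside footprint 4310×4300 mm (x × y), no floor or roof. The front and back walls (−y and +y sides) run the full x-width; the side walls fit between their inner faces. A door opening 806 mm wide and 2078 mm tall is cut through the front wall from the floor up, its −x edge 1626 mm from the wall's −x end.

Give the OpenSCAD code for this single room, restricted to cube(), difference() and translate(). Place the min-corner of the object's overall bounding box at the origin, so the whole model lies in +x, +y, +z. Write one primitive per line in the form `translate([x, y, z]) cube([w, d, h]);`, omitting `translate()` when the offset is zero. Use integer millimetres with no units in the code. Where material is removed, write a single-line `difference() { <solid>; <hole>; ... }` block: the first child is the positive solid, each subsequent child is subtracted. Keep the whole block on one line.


difference() { cube([4310, 147, 2480]); translate([1626, 0, 0]) cube([806, 147, 2078]); }
translate([0, 4153, 0]) cube([4310, 147, 2480]);
translate([0, 147, 0]) cube([147, 4006, 2480]);
translate([4163, 147, 0]) cube([147, 4006, 2480]);


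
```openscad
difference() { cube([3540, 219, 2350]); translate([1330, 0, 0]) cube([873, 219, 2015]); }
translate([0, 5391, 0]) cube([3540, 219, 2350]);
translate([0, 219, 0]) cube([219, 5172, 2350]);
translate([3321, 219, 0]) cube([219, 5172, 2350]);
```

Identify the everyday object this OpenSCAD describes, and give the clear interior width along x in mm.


A single room. The interior width is 3102 mm.

Four walls enclosing a rectangle with a door in the front wall — a room. Outside width 3540 minus two 219 mm walls gives 3102 mm.


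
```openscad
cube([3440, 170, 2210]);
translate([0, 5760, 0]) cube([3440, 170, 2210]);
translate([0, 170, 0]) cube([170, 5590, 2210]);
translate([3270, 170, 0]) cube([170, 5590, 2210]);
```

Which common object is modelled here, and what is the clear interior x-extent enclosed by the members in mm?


A house (or room) frame. The interior width is 3100 mm.

Four 2210 mm walls enclosing a rectangle with no floor or roof — a room or house frame. Outside width is 3440 mm and wall thickness is 170 mm, so the interior width is 3440 − 2 × 170 = 3100 mm.


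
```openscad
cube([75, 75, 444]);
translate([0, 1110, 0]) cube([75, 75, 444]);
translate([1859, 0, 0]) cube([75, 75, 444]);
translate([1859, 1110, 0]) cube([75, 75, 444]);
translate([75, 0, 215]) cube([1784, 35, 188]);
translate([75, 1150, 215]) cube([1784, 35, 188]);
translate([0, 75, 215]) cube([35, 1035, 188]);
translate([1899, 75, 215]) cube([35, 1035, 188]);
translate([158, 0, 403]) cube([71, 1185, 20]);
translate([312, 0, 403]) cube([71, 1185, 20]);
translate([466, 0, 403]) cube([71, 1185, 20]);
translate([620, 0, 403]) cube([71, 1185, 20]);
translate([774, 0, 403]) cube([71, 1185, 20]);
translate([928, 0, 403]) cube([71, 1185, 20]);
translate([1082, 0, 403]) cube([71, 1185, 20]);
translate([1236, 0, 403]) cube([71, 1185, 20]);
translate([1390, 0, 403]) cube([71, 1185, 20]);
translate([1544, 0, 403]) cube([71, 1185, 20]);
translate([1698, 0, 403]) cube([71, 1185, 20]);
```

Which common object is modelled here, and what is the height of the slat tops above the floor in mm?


A bed frame. The slat-top height is 423 mm.

Four posts, four rails, and a row of slats — a bed frame. Slats sit on the rails at z = 215 + 188 = 403; with slat thickness 20, the top is 423 mm.


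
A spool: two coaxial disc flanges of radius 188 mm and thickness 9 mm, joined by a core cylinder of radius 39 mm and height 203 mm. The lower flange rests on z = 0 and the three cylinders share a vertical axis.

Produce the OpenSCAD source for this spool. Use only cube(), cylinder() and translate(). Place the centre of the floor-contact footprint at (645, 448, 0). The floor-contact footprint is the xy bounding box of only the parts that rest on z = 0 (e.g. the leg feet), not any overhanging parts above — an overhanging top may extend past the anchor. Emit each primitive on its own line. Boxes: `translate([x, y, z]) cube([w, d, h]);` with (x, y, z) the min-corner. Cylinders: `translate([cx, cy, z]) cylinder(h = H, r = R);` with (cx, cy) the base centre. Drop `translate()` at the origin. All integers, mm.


translate([645, 448, 0]) cylinder(h = 9, r = 188);
translate([645, 448, 9]) cylinder(h = 203, r = 39);
translate([645, 448, 212]) cylinder(h = 9, r = 188);


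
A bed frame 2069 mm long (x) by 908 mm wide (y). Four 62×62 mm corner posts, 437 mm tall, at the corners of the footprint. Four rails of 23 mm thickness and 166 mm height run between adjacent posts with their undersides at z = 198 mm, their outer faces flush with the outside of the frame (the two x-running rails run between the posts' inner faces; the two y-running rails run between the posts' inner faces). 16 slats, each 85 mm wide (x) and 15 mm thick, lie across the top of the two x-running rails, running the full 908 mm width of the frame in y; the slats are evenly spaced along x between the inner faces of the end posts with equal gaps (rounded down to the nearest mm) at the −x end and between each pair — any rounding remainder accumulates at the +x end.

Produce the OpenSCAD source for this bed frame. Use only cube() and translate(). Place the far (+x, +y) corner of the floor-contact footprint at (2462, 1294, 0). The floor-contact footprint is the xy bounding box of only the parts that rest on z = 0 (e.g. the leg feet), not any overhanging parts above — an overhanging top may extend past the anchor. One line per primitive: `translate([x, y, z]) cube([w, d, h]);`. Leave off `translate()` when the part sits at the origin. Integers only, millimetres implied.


translate([393, 386, 0]) cube([62, 62, 437]);
translate([393, 1232, 0]) cube([62, 62, 437]);
translate([2400, 386, 0]) cube([62, 62, 437]);
translate([2400, 1232, 0]) cube([62, 62, 437]);
translate([455, 386, 198]) cube([1945, 23, 166]);
translate([455, 1271, 198]) cube([1945, 23, 166]);
translate([393, 448, 198]) cube([23, 784, 166]);
translate([2439, 448, 198]) cube([23, 784, 166]);
translate([489, 386, 364]) cube([85, 908, 15]);
translate([608, 386, 364]) cube([85, 908, 15]);
translate([727, 386, 364]) cube([85, 908, 15]);
translate([846, 386, 364]) cube([85, 908, 15]);
translate([965, 386, 364]) cube([85, 908, 15]);
translate([1084, 386, 364]) cube([85, 908, 15]);
translate([1203, 386, 364]) cube([85, 908, 15]);
translate([1322, 386, 364]) cube([85, 908, 15]);
translate([1441, 386, 364]) cube([85, 908, 15]);
translate([1560, 386, 364]) cube([85, 908, 15]);
translate([1679, 386, 364]) cube([85, 908, 15]);
translate([1798, 386, 364]) cube([85, 908, 15]);
translate([1917, 386, 364]) cube([85, 908, 15]);
translate([2036, 386, 364]) cube([85, 908, 15]);
translate([2155, 386, 364]) cube([85, 908, 15]);
translate([2274, 386, 364]) cube([85, 908, 15]);


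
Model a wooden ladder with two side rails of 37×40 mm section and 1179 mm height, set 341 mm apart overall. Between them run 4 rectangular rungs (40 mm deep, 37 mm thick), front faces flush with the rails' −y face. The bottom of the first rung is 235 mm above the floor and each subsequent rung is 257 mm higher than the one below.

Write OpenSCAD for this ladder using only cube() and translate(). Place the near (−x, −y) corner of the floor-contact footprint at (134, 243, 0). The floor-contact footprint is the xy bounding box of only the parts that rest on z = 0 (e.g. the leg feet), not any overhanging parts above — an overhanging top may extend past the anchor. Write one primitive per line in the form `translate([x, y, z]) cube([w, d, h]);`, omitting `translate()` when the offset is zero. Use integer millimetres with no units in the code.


// rung span = 341 - 2*37 = 267
// rung[k] z = 235 + k*257
translate([134, 243, 0]) cube([37, 40, 1179]);
translate([438, 243, 0]) cube([37, 40, 1179]);
translate([171, 243, 235]) cube([267, 40, 37]);
translate([171, 243, 492]) cube([267, 40, 37]);
translate([171, 243, 749]) cube([267, 40, 37]);
translate([171, 243, 1006]) cube([267, 40, 37]);


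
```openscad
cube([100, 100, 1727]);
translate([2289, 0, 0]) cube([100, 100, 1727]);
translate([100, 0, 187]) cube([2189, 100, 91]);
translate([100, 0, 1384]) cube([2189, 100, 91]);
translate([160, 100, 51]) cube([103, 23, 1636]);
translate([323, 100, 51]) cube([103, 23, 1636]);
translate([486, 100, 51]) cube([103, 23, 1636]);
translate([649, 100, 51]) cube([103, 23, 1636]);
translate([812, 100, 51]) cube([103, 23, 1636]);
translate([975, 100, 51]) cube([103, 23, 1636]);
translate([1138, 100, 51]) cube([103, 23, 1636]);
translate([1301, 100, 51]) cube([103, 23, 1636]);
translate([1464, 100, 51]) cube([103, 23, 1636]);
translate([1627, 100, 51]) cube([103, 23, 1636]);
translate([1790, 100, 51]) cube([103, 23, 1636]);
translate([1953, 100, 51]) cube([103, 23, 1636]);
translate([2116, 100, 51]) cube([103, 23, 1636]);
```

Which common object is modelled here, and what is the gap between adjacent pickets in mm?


A fence section. The picket gap is 60 mm.

Two posts, two rails, 13 pickets — a fence section. Span 2189 mm holds 13 pickets of 103 mm with 14 equal gaps: ⌊(2189 − 13·103) / 14⌋ = 60 mm.


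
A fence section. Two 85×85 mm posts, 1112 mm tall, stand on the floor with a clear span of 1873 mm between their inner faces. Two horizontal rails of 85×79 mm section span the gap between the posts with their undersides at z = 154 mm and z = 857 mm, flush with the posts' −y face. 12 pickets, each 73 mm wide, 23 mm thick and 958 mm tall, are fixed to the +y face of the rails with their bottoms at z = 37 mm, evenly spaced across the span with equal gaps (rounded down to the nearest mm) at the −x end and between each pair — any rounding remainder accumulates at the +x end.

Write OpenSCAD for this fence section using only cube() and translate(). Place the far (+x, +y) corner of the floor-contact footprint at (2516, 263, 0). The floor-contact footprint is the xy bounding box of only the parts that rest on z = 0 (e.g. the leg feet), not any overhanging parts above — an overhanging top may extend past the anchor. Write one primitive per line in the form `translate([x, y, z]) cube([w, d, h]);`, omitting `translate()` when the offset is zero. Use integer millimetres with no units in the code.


translate([473, 178, 0]) cube([85, 85, 1112]);
translate([2431, 178, 0]) cube([85, 85, 1112]);
translate([558, 178, 154]) cube([1873, 85, 79]);
translate([558, 178, 857]) cube([1873, 85, 79]);
translate([634, 263, 37]) cube([73, 23, 958]);
translate([783, 263, 37]) cube([73, 23, 958]);
translate([932, 263, 37]) cube([73, 23, 958]);
translate([1081, 263, 37]) cube([73, 23, 958]);
translate([1230, 263, 37]) cube([73, 23, 958]);
translate([1379, 263, 37]) cube([73, 23, 958]);
translate([1528, 263, 37]) cube([73, 23, 958]);
translate([1677, 263, 37]) cube([73, 23, 958]);
translate([1826, 263, 37]) cube([73, 23, 958]);
translate([1975, 263, 37]) cube([73, 23, 958]);
translate([2124, 263, 37]) cube([73, 23, 958]);
translate([2273, 263, 37]) cube([73, 23, 958]);


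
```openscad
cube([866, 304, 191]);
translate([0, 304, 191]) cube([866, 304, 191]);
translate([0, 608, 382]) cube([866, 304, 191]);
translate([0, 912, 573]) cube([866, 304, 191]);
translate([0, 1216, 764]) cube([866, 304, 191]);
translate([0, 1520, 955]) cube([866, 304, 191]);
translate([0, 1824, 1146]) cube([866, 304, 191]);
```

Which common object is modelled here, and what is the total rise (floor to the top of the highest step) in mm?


A staircase. The total rise is 1337 mm.

7 identical blocks, each offset up and back from the previous — a staircase. Each step is 191 mm tall and there are 7 of them, so the total rise is 7 × 191 = 1337 mm.


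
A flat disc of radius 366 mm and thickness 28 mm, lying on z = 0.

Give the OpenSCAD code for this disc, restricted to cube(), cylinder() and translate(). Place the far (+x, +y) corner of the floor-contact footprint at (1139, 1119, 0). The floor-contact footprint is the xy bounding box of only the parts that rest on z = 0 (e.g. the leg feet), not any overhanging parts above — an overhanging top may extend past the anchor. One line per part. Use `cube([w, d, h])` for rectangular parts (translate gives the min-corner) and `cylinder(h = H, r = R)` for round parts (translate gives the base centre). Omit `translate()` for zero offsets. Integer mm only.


translate([773, 753, 0]) cylinder(h = 28, r = 366);


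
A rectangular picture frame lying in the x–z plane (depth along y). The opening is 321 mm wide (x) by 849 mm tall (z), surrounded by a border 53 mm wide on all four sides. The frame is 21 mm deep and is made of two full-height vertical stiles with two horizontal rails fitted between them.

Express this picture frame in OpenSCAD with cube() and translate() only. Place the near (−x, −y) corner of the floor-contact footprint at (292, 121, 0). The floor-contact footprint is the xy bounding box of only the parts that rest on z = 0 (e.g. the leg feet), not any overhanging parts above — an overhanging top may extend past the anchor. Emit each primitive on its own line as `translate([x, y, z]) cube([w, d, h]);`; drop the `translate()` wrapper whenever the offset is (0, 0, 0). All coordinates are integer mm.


translate([292, 121, 0]) cube([53, 21, 955]);
translate([666, 121, 0]) cube([53, 21, 955]);
translate([345, 121, 0]) cube([321, 21, 53]);
translate([345, 121, 902]) cube([321, 21, 53]);


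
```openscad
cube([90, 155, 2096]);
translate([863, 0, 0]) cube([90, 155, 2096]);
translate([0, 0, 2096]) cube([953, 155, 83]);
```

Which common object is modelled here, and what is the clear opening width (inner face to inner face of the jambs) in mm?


A door frame. The clear opening width is 773 mm.

Two 2096 mm tall posts with a header on top — a door frame. The left jamb is 90 mm wide at x = 0; the right jamb starts at x = 863. The clear opening is 863 − 90 = 773 mm.


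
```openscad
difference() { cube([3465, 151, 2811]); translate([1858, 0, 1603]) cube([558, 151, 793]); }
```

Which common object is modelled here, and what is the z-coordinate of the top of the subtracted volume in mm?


A wall with a window opening. The window head height is 2396 mm.

A wall with a rectangular opening subtracted — a window. Sill at z = 1603, opening 793 mm tall, so the head is at 1603 + 793 = 2396 mm.


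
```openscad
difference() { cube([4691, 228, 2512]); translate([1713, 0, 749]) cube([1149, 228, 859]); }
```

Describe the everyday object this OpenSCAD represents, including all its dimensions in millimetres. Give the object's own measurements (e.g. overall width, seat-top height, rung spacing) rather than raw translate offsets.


A wall 4691 mm long (x), 228 mm thick (y), 2512 mm tall, with a rectangular window opening cut through it. The opening is 1149 mm wide and 859 mm tall; its sill is at z = 749 mm and its near (−x) edge is 1713 mm from the wall's −x end. The opening passes through the full wall thickness.


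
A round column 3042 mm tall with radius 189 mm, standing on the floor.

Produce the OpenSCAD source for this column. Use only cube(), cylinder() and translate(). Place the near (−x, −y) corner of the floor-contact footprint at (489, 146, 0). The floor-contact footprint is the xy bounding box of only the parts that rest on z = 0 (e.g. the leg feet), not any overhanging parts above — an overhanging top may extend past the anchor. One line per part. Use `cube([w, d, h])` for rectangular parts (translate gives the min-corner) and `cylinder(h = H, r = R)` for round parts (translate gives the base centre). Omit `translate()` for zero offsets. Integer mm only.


translate([678, 335, 0]) cylinder(h = 3042, r = 189);


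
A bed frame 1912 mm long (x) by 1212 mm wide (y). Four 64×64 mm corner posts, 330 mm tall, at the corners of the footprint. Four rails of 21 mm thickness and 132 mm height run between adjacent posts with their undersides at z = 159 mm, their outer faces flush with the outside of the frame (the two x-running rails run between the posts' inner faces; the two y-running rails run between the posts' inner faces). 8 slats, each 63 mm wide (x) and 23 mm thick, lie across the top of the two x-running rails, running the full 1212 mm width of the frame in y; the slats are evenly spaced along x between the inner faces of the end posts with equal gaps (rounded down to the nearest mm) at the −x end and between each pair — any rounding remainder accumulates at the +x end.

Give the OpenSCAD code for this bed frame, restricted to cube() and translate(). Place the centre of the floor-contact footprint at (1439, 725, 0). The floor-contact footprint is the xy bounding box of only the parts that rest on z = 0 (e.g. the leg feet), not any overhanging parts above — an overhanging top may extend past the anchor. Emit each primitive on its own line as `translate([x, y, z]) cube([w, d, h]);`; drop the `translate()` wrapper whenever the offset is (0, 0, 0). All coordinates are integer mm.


translate([483, 119, 0]) cube([64, 64, 330]);
translate([483, 1267, 0]) cube([64, 64, 330]);
translate([2331, 119, 0]) cube([64, 64, 330]);
translate([2331, 1267, 0]) cube([64, 64, 330]);
translate([547, 119, 159]) cube([1784, 21, 132]);
translate([547, 1310, 159]) cube([1784, 21, 132]);
translate([483, 183, 159]) cube([21, 1084, 132]);
translate([2374, 183, 159]) cube([21, 1084, 132]);
translate([689, 119, 291]) cube([63, 1212, 23]);
translate([894, 119, 291]) cube([63, 1212, 23]);
translate([1099, 119, 291]) cube([63, 1212, 23]);
translate([1304, 119, 291]) cube([63, 1212, 23]);
translate([1509, 119, 291]) cube([63, 1212, 23]);
translate([1714, 119, 291]) cube([63, 1212, 23]);
translate([1919, 119, 291]) cube([63, 1212, 23]);
translate([2124, 119, 291]) cube([63, 1212, 23]);


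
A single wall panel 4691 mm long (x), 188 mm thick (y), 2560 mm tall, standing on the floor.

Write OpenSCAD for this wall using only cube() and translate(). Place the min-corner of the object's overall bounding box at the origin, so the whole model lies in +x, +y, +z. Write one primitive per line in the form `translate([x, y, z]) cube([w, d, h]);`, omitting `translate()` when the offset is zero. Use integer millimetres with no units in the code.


cube([4691, 188, 2560]);


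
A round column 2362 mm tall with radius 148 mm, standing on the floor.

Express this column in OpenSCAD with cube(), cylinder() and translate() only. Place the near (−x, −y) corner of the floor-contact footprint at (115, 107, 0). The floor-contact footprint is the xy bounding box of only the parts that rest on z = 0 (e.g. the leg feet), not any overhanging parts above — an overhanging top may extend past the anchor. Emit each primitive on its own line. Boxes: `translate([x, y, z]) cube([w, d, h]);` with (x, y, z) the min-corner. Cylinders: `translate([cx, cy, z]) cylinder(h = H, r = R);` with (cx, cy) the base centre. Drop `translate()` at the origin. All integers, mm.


translate([263, 255, 0]) cylinder(h = 2362, r = 148);


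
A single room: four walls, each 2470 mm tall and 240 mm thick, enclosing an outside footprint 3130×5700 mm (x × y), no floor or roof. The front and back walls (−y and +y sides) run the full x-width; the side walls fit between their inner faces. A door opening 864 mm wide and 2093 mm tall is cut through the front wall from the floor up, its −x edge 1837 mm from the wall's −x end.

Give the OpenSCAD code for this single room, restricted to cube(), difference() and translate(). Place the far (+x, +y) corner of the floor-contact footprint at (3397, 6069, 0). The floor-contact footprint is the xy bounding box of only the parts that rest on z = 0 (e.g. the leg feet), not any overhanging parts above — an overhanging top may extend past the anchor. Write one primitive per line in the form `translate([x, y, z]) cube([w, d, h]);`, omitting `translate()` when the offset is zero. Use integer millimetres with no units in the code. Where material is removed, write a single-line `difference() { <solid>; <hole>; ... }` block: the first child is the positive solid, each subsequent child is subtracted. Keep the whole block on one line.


difference() { translate([267, 369, 0]) cube([3130, 240, 2470]); translate([2104, 369, 0]) cube([864, 240, 2093]); }
translate([267, 5829, 0]) cube([3130, 240, 2470]);
translate([267, 609, 0]) cube([240, 5220, 2470]);
translate([3157, 609, 0]) cube([240, 5220, 2470]);


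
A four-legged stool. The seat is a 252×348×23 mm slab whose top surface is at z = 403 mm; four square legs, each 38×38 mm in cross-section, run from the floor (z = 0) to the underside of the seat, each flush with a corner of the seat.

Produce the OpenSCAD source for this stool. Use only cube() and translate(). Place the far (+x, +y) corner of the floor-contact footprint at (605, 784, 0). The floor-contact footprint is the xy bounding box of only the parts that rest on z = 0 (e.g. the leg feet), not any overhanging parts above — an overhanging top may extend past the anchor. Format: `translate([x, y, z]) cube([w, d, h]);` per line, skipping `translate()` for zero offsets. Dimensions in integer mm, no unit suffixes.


translate([353, 436, 380]) cube([252, 348, 23]);
translate([353, 436, 0]) cube([38, 38, 380]);
translate([567, 436, 0]) cube([38, 38, 380]);
translate([353, 746, 0]) cube([38, 38, 380]);
translate([567, 746, 0]) cube([38, 38, 380]);


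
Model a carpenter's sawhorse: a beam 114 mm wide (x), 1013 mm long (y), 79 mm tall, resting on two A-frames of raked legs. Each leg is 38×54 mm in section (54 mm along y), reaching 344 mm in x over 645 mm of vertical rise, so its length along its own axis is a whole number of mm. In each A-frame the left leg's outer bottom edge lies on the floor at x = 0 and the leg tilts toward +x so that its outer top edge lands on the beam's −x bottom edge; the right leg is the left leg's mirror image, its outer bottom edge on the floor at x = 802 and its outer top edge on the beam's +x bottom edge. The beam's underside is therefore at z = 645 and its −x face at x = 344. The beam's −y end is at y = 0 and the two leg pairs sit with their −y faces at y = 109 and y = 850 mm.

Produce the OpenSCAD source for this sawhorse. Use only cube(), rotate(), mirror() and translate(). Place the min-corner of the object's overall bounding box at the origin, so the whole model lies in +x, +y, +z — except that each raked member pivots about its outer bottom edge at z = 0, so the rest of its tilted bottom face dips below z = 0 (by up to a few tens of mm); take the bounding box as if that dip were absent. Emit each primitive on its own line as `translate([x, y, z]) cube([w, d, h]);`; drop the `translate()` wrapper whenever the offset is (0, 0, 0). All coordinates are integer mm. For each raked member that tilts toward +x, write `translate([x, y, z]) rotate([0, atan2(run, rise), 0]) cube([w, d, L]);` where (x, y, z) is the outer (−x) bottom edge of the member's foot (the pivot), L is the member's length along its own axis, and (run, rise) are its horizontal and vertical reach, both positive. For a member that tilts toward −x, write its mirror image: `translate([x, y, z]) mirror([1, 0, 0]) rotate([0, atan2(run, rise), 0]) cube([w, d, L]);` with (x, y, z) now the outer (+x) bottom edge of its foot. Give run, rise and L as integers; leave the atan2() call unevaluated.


// leg length = √(344² + 645²) = 731
// right-leg outer foot x = 2·344 + 114 = 802
// beam min-corner = (344, 0, 645)
translate([344, 0, 645]) cube([114, 1013, 79]);
translate([0, 109, 0]) rotate([0, atan2(344, 645), 0]) cube([38, 54, 731]);
translate([802, 109, 0]) mirror([1, 0, 0]) rotate([0, atan2(344, 645), 0]) cube([38, 54, 731]);
translate([0, 850, 0]) rotate([0, atan2(344, 645), 0]) cube([38, 54, 731]);
translate([802, 850, 0]) mirror([1, 0, 0]) rotate([0, atan2(344, 645), 0]) cube([38, 54, 731]);


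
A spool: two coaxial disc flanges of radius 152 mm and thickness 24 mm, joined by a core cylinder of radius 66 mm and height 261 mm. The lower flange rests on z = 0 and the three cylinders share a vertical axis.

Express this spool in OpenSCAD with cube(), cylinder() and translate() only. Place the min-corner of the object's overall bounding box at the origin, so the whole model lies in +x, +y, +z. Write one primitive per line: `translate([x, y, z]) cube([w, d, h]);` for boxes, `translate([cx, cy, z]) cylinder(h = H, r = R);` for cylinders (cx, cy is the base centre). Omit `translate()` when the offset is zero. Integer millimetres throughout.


translate([152, 152, 0]) cylinder(h = 24, r = 152);
translate([152, 152, 24]) cylinder(h = 261, r = 66);
translate([152, 152, 285]) cylinder(h = 24, r = 152);


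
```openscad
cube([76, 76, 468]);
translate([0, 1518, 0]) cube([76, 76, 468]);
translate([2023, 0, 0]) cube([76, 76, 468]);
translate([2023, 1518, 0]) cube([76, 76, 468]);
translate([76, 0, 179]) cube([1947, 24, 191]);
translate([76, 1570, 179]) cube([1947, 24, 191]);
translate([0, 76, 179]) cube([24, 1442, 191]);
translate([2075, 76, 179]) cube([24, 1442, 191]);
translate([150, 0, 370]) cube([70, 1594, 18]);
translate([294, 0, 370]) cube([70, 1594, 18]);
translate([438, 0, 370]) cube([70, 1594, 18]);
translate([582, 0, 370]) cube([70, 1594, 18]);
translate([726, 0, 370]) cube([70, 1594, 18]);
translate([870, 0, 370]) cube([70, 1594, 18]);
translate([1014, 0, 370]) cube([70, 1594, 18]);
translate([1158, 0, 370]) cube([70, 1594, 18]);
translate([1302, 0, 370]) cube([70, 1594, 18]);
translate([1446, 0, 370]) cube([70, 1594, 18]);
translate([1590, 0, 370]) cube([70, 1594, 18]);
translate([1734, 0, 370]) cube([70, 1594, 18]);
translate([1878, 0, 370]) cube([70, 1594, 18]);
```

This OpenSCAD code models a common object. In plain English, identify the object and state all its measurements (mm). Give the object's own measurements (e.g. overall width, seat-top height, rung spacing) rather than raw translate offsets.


A bed frame 2099 mm long (x) by 1594 mm wide (y). Four 76×76 mm corner posts, 468 mm tall, at the corners of the footprint. Four rails of 24 mm thickness and 191 mm height run between adjacent posts with their undersides at z = 179 mm, their outer faces flush with the outside of the frame (the two x-running rails run between the posts' inner faces; the two y-running rails run between the posts' inner faces). 13 slats, each 70 mm wide (x) and 18 mm thick, lie across the top of the two x-running rails, running the full 1594 mm width of the frame in y; along x they sit between the end posts with a 74 mm gap after the −x posts and between neighbouring slats, leaving 75 mm before the +x posts.


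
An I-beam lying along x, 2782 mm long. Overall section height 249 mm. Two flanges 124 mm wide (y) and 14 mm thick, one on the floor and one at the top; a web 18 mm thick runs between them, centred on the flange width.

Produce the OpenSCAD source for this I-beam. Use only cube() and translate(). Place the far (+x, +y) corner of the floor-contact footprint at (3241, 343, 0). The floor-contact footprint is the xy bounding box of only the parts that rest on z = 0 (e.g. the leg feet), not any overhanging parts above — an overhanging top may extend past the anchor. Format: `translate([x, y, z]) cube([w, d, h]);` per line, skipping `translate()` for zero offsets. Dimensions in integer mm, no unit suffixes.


translate([459, 219, 0]) cube([2782, 124, 14]);
translate([459, 272, 14]) cube([2782, 18, 221]);
translate([459, 219, 235]) cube([2782, 124, 14]);


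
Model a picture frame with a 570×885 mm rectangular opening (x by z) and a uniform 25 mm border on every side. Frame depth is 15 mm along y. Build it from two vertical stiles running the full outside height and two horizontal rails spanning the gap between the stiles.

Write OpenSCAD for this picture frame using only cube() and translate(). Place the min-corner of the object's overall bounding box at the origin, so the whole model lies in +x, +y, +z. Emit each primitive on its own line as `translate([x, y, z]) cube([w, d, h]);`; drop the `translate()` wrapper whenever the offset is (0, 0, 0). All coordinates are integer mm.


cube([25, 15, 935]);
translate([595, 0, 0]) cube([25, 15, 935]);
translate([25, 0, 0]) cube([570, 15, 25]);
translate([25, 0, 910]) cube([570, 15, 25]);


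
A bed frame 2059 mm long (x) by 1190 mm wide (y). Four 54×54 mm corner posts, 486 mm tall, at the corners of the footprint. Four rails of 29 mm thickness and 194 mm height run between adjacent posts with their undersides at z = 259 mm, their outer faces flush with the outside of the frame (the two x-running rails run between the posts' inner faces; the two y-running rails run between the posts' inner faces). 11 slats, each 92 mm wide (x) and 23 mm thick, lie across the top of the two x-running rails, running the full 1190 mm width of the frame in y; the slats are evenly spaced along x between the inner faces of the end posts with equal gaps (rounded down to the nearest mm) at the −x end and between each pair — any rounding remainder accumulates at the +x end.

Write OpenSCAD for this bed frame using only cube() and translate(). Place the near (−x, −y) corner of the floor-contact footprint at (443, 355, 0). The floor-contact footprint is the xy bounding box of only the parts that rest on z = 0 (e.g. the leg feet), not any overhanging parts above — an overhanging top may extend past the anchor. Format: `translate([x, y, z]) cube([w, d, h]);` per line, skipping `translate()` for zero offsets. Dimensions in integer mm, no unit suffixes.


translate([443, 355, 0]) cube([54, 54, 486]);
translate([443, 1491, 0]) cube([54, 54, 486]);
translate([2448, 355, 0]) cube([54, 54, 486]);
translate([2448, 1491, 0]) cube([54, 54, 486]);
translate([497, 355, 259]) cube([1951, 29, 194]);
translate([497, 1516, 259]) cube([1951, 29, 194]);
translate([443, 409, 259]) cube([29, 1082, 194]);
translate([2473, 409, 259]) cube([29, 1082, 194]);
translate([575, 355, 453]) cube([92, 1190, 23]);
translate([745, 355, 453]) cube([92, 1190, 23]);
translate([915, 355, 453]) cube([92, 1190, 23]);
translate([1085, 355, 453]) cube([92, 1190, 23]);
translate([1255, 355, 453]) cube([92, 1190, 23]);
translate([1425, 355, 453]) cube([92, 1190, 23]);
translate([1595, 355, 453]) cube([92, 1190, 23]);
translate([1765, 355, 453]) cube([92, 1190, 23]);
translate([1935, 355, 453]) cube([92, 1190, 23]);
translate([2105, 355, 453]) cube([92, 1190, 23]);
translate([2275, 355, 453]) cube([92, 1190, 23]);


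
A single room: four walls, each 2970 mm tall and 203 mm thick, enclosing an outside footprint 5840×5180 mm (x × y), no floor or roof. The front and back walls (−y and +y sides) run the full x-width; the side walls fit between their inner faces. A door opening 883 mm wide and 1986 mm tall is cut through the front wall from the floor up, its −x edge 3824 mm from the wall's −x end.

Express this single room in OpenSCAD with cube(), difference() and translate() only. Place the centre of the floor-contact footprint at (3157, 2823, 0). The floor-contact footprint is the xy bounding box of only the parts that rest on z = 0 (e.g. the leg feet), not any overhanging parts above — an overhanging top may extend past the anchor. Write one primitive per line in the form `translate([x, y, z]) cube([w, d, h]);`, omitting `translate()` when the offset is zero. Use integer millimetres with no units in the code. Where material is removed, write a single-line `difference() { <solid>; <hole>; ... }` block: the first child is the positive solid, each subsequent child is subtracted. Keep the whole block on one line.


difference() { translate([237, 233, 0]) cube([5840, 203, 2970]); translate([4061, 233, 0]) cube([883, 203, 1986]); }
translate([237, 5210, 0]) cube([5840, 203, 2970]);
translate([237, 436, 0]) cube([203, 4774, 2970]);
translate([5874, 436, 0]) cube([203, 4774, 2970]);


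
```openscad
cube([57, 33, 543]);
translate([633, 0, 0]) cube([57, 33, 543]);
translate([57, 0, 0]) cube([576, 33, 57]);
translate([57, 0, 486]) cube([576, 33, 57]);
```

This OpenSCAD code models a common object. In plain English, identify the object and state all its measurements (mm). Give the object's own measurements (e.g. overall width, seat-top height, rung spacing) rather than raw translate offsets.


A rectangular picture frame lying in the x–z plane (depth along y). The opening is 576 mm wide (x) by 429 mm tall (z), surrounded by a border 57 mm wide on all four sides. The frame is 33 mm deep and is made of two full-height vertical stiles with two horizontal rails fitted between them.


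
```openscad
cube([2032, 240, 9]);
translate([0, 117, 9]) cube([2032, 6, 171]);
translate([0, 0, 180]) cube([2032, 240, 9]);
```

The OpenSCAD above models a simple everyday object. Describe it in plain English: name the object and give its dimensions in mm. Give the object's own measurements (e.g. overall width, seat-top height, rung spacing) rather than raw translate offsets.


An I-beam lying along x, 2032 mm long. Overall section height 189 mm. Two flanges 240 mm wide (y) and 9 mm thick, one on the floor and one at the top; a web 6 mm thick runs between them, centred on the flange width.


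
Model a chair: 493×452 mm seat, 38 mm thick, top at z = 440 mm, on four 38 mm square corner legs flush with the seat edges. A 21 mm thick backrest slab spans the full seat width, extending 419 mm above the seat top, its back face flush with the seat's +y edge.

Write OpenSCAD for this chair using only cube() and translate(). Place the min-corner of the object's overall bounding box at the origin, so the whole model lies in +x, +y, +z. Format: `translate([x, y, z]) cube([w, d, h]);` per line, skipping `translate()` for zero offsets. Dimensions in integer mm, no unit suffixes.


// leg_h = 440 - 38 = 402
translate([0, 0, 402]) cube([493, 452, 38]);
cube([38, 38, 402]);
translate([455, 0, 0]) cube([38, 38, 402]);
translate([0, 414, 0]) cube([38, 38, 402]);
translate([455, 414, 0]) cube([38, 38, 402]);
translate([0, 431, 440]) cube([493, 21, 419]);


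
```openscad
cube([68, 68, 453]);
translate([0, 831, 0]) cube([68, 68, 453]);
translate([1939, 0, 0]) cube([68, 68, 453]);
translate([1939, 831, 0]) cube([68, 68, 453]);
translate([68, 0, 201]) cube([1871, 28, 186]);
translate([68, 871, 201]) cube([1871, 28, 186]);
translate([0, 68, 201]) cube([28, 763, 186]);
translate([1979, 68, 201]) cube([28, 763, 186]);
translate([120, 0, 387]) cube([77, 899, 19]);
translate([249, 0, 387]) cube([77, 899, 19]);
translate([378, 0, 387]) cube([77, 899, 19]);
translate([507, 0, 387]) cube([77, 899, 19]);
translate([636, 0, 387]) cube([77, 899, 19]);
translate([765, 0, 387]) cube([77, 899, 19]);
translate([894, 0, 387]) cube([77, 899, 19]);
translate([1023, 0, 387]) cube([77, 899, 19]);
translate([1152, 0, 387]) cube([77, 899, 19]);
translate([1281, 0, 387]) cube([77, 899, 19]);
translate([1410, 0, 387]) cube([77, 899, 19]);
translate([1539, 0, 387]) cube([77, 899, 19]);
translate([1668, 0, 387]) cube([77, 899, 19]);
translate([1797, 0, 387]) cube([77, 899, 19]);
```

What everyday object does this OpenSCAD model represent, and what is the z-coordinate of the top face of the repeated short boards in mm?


A bed frame. The slat-top height is 406 mm.

Four posts, four rails, and a row of slats — a bed frame. Slats sit on the rails at z = 201 + 186 = 387; with slat thickness 19, the top is 406 mm.
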